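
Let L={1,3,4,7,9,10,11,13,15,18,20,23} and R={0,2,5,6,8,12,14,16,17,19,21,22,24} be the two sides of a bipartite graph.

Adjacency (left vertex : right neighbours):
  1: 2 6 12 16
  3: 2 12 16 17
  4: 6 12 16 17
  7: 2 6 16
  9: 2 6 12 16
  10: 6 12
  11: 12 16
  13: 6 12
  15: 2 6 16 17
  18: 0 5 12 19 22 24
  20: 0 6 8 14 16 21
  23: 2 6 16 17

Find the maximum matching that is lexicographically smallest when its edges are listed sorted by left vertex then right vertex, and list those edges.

|M| = 7 (so the lex-smallest maximum matching has 7 edges)
process left vertices in ascending order; for each, take the smallest-labelled available neighbour that still permits 7 edges overall, or leave it unmatched if none does
lex-smallest matching: {1-2, 3-12, 4-6, 7-16, 15-17, 18-0, 20-8}

Lex-smallest maximum matching: {(1,2), (3,12), (4,6), (7,16), (15,17), (18,0), (20,8)}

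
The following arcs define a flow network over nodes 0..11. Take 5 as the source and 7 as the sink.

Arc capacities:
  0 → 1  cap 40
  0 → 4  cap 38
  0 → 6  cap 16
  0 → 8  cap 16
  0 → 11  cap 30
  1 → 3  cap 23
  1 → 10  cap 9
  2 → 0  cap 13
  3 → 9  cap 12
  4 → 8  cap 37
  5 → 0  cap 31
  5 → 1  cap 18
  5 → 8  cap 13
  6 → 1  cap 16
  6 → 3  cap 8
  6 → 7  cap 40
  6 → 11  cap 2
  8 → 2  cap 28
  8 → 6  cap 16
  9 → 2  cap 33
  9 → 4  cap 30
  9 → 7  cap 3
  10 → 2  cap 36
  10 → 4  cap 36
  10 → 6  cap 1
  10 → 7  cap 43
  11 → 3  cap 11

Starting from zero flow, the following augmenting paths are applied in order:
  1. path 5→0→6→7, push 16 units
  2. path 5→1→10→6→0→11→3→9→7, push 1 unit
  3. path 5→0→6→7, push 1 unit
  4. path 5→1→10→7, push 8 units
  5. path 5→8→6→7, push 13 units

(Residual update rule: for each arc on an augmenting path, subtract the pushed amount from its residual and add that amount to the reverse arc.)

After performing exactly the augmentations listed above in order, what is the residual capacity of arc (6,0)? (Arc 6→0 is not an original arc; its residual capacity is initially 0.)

Residual capacity of (6,0): 16

after path 1 (5→0→6→7, push 16): res(6,0)=16
after path 2 (5→1→10→6→0→11→3→9→7, push 1): res(6,0)=15
after path 3 (5→0→6→7, push 1): res(6,0)=16
after path 4 (5→1→10→7, push 8): res(6,0)=16
after path 5 (5→8→6→7, push 13): res(6,0)=16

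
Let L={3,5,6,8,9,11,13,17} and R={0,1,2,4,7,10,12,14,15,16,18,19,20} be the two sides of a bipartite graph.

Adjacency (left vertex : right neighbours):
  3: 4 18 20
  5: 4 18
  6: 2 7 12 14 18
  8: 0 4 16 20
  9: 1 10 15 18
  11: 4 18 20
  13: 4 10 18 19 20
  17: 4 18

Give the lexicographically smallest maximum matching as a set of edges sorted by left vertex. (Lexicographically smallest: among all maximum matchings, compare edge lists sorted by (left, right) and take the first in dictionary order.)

Lex-smallest maximum matching: {(3,4), (5,18), (6,2), (8,0), (9,1), (11,20), (13,10)}

|M| = 7 (so the lex-smallest maximum matching has 7 edges)
process left vertices in ascending order; for each, take the smallest-labelled available neighbour that still permits 7 edges overall, or leave it unmatched if none does
lex-smallest matching: {3-4, 5-18, 6-2, 8-0, 9-1, 11-20, 13-10}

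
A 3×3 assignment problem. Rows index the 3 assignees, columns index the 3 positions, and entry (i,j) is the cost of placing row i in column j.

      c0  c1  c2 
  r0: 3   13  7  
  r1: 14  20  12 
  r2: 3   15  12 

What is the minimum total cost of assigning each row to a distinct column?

Minimum assignment cost: 28

optimal assignment: row0→col1 (cost 13), row1→col2 (cost 12), row2→col0 (cost 3)
total = 13 + 12 + 3 = 28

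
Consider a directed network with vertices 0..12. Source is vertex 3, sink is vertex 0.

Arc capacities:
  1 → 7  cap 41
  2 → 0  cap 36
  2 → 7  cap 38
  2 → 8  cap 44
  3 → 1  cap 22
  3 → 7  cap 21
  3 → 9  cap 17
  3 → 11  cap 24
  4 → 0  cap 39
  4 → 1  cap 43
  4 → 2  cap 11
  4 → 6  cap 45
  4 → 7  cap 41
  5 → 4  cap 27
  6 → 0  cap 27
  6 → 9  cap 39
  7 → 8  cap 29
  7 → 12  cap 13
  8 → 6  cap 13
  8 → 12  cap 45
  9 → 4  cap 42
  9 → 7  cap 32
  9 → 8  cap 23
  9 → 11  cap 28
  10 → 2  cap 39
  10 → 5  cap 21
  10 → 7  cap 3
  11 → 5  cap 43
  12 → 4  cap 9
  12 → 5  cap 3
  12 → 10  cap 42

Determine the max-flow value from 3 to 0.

augment #1: 3→9→4→0 bottleneck 17, total now 17
augment #2: 3→7→8→6→0 bottleneck 13, total now 30
augment #3: 3→7→12→4→0 bottleneck 8, total now 38
augment #4: 3→11→5→4→0 bottleneck 14, total now 52
augment #5: 3→11→5→4→2→0 bottleneck 10, total now 62
augment #6: 3→1→7→12→4→2→0 bottleneck 1, total now 63
augment #7: 3→1→7→12→10→2→0 bottleneck 4, total now 67
augment #8: 3→1→7→8→12→10→2→0 bottleneck 16, total now 83

Maximum flow value: 83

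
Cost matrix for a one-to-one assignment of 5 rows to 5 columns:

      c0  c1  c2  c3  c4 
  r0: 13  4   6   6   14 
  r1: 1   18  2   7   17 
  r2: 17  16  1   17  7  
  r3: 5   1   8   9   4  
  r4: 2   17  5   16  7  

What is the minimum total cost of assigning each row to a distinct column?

optimal assignment: row0→col3 (cost 6), row1→col0 (cost 1), row2→col2 (cost 1), row3→col1 (cost 1), row4→col4 (cost 7)
total = 6 + 1 + 1 + 1 + 7 = 16

Minimum assignment cost: 16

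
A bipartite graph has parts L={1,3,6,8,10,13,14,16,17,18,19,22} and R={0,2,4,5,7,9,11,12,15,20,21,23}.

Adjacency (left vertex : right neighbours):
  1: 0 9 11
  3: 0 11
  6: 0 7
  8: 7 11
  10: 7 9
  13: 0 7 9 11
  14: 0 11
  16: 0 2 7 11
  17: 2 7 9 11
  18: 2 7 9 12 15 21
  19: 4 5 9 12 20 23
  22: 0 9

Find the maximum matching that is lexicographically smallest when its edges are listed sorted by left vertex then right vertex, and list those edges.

Lex-smallest maximum matching: {(1,0), (3,11), (6,7), (10,9), (16,2), (18,12), (19,4)}

|M| = 7 (so the lex-smallest maximum matching has 7 edges)
process left vertices in ascending order; for each, take the smallest-labelled available neighbour that still permits 7 edges overall, or leave it unmatched if none does
lex-smallest matching: {1-0, 3-11, 6-7, 10-9, 16-2, 18-12, 19-4}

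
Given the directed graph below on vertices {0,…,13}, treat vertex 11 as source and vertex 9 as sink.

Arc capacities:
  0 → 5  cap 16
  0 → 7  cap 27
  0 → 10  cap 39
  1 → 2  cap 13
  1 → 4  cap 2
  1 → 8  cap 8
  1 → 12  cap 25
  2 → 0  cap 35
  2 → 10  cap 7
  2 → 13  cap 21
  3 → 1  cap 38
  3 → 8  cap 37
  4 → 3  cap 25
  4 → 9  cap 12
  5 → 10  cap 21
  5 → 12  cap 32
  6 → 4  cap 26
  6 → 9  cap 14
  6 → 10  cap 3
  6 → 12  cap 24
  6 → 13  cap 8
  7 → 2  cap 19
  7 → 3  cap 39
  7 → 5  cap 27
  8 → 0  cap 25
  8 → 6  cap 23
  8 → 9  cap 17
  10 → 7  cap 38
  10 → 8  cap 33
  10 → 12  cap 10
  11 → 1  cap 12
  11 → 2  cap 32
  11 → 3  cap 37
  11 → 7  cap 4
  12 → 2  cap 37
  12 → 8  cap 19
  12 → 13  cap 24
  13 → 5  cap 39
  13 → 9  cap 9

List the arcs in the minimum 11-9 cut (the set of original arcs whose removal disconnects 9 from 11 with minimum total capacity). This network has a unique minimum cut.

augment #1: 11→1→4→9 push 2
augment #2: 11→1→8→9 push 8
augment #3: 11→2→13→9 push 9
augment #4: 11→3→8→9 push 9
augment #5: 11→3→8→6→9 push 14
augment #6: 11→3→8→6→4→9 push 9
max flow = 51; residual-reachable set from 11 gives S-side
cut edges (S→T): {(1,4), (8,6), (8,9), (13,9)} total cap 51

Min-cut arcs: {(1,4), (8,6), (8,9), (13,9)} (total capacity 51)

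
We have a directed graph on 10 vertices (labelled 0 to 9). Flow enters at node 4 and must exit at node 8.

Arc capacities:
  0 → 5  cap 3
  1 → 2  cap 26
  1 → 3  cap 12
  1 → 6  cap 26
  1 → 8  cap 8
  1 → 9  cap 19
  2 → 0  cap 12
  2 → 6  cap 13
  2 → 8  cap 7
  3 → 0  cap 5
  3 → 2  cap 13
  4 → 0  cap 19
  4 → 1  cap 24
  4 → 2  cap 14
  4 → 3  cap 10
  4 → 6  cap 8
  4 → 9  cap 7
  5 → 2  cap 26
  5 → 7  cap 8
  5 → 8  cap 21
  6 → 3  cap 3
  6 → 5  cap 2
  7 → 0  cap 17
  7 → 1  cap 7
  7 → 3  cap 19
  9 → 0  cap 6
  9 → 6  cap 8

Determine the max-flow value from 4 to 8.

Maximum flow value: 20

augment #1: 4→1→8 bottleneck 8, total now 8
augment #2: 4→2→8 bottleneck 7, total now 15
augment #3: 4→0→5→8 bottleneck 3, total now 18
augment #4: 4→6→5→8 bottleneck 2, total now 20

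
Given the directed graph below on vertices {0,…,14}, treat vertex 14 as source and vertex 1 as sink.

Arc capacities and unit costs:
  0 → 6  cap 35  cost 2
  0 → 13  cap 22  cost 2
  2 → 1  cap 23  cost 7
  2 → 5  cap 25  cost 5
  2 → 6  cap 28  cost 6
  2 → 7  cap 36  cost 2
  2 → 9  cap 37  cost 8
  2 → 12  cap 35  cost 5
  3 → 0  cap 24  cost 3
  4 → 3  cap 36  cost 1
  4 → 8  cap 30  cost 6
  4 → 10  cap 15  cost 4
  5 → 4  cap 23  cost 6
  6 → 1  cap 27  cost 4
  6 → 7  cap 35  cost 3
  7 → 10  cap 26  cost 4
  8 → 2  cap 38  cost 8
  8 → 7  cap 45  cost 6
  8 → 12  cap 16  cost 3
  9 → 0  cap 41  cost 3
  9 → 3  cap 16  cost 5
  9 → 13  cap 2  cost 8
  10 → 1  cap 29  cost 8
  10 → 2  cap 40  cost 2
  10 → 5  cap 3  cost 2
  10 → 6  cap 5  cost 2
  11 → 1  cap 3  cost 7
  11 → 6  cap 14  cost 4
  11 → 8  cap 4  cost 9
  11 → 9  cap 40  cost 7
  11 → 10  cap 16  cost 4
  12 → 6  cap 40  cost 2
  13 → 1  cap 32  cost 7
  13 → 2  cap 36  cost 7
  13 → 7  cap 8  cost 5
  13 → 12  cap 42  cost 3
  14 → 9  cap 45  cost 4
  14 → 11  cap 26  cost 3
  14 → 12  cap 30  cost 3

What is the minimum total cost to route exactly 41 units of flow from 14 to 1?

shortest-cost path #1: 14→12→6→1 push 27 @ unit cost 9 (adds 243)
shortest-cost path #2: 14→11→1 push 3 @ unit cost 10 (adds 30)
shortest-cost path #3: 14→11→10→1 push 11 @ unit cost 15 (adds 165)
total cost = 438

Minimum cost for 41 units: 438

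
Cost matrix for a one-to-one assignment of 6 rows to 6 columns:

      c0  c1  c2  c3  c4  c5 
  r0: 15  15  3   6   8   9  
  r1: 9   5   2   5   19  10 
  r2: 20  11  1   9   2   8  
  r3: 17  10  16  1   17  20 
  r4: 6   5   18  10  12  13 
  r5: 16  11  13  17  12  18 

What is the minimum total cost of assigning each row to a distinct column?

optimal assignment: row0→col5 (cost 9), row1→col2 (cost 2), row2→col4 (cost 2), row3→col3 (cost 1), row4→col0 (cost 6), row5→col1 (cost 11)
total = 9 + 2 + 2 + 1 + 6 + 11 = 31

Minimum assignment cost: 31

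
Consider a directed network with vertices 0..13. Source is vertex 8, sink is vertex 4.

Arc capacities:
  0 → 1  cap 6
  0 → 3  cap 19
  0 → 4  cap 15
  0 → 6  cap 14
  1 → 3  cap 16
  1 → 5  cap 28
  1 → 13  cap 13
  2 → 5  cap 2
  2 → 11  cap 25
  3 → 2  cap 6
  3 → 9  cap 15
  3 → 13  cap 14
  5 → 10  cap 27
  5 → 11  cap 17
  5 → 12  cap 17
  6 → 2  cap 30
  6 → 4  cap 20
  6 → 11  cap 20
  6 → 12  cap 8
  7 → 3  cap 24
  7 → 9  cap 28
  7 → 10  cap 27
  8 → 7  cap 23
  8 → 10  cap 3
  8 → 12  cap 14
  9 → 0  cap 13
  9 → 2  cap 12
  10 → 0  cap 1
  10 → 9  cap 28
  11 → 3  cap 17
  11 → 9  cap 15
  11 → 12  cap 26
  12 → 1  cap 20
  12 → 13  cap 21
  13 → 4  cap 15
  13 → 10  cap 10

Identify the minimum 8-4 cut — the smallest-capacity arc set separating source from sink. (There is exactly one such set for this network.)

Min-cut arcs: {(9,0), (10,0), (13,4)} (total capacity 29)

augment #1: 8→10→0→4 push 1
augment #2: 8→12→13→4 push 14
augment #3: 8→7→3→13→4 push 1
augment #4: 8→7→9→0→4 push 13
max flow = 29; residual-reachable set from 8 gives S-side
cut edges (S→T): {(9,0), (10,0), (13,4)} total cap 29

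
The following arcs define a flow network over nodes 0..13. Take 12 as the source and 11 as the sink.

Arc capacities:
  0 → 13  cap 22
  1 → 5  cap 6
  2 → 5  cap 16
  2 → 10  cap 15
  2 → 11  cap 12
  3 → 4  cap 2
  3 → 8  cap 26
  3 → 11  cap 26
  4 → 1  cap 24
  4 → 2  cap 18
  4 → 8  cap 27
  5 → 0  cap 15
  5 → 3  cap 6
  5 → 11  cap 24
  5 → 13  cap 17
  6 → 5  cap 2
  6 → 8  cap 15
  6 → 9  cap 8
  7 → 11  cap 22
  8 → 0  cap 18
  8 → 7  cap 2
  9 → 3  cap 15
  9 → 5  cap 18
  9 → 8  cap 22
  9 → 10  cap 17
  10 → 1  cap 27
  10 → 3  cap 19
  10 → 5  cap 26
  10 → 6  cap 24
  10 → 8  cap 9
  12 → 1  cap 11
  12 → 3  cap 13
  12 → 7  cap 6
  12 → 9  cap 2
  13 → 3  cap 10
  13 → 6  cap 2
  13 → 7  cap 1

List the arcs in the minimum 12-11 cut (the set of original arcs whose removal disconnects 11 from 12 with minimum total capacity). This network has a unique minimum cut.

Min-cut arcs: {(1,5), (12,3), (12,7), (12,9)} (total capacity 27)

augment #1: 12→3→11 push 13
augment #2: 12→7→11 push 6
augment #3: 12→1→5→11 push 6
augment #4: 12→9→3→11 push 2
max flow = 27; residual-reachable set from 12 gives S-side
cut edges (S→T): {(1,5), (12,3), (12,7), (12,9)} total cap 27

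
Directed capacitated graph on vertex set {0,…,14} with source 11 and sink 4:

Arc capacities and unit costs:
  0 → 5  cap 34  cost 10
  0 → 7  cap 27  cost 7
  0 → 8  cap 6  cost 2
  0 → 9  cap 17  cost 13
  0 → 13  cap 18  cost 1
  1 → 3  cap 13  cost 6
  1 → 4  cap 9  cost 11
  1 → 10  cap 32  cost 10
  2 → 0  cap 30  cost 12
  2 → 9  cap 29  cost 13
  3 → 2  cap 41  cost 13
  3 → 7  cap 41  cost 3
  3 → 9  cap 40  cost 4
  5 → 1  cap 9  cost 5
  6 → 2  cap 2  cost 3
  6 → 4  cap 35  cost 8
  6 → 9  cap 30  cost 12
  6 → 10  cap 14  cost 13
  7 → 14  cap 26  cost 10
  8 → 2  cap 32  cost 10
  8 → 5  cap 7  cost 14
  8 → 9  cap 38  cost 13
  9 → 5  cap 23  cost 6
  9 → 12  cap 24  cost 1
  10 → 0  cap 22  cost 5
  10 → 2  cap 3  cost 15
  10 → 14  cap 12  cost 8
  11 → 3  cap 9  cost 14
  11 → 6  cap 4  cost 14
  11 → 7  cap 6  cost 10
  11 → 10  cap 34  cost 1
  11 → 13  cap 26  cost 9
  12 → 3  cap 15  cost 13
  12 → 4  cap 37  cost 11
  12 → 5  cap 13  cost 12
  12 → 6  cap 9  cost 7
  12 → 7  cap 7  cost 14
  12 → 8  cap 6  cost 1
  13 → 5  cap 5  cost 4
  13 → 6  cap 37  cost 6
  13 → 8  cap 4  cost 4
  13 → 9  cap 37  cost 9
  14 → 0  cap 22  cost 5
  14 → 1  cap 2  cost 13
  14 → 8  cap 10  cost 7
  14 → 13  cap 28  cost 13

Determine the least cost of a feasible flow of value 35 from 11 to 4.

Minimum cost for 35 units: 765

shortest-cost path #1: 11→10→0→13→6→4 push 18 @ unit cost 21 (adds 378)
shortest-cost path #2: 11→6→4 push 4 @ unit cost 22 (adds 88)
shortest-cost path #3: 11→13→6→4 push 13 @ unit cost 23 (adds 299)
total cost = 765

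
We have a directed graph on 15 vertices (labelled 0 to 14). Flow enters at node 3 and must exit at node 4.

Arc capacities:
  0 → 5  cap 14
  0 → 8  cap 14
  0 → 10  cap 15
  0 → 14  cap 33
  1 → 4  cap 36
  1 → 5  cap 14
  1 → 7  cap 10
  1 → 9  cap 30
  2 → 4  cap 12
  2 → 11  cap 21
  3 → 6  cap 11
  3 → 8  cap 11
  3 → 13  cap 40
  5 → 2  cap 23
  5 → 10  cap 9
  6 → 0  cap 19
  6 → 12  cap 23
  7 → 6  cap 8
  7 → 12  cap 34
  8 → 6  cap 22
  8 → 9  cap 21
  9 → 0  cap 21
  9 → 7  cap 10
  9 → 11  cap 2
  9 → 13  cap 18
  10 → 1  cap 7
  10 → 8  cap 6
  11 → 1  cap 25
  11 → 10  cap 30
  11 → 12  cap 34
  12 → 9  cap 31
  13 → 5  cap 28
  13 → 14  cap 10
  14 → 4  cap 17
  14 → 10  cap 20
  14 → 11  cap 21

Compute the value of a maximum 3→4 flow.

augment #1: 3→13→14→4 bottleneck 10, total now 10
augment #2: 3→6→0→14→4 bottleneck 7, total now 17
augment #3: 3→13→5→2→4 bottleneck 12, total now 29
augment #4: 3→6→0→10→1→4 bottleneck 4, total now 33
augment #5: 3→8→9→11→1→4 bottleneck 2, total now 35
augment #6: 3→13→5→10→1→4 bottleneck 3, total now 38
augment #7: 3→13→5→2→11→1→4 bottleneck 11, total now 49
augment #8: 3→8→6→0→14→11→1→4 bottleneck 8, total now 57
augment #9: 3→8→9→0→14→11→1→4 bottleneck 1, total now 58
augment #10: 3→13→5→10→0→14→11→1→4 bottleneck 2, total now 60

Maximum flow value: 60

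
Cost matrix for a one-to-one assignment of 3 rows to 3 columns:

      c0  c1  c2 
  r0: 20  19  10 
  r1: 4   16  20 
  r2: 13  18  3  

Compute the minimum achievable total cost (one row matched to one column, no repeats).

optimal assignment: row0→col1 (cost 19), row1→col0 (cost 4), row2→col2 (cost 3)
total = 19 + 4 + 3 = 26

Minimum assignment cost: 26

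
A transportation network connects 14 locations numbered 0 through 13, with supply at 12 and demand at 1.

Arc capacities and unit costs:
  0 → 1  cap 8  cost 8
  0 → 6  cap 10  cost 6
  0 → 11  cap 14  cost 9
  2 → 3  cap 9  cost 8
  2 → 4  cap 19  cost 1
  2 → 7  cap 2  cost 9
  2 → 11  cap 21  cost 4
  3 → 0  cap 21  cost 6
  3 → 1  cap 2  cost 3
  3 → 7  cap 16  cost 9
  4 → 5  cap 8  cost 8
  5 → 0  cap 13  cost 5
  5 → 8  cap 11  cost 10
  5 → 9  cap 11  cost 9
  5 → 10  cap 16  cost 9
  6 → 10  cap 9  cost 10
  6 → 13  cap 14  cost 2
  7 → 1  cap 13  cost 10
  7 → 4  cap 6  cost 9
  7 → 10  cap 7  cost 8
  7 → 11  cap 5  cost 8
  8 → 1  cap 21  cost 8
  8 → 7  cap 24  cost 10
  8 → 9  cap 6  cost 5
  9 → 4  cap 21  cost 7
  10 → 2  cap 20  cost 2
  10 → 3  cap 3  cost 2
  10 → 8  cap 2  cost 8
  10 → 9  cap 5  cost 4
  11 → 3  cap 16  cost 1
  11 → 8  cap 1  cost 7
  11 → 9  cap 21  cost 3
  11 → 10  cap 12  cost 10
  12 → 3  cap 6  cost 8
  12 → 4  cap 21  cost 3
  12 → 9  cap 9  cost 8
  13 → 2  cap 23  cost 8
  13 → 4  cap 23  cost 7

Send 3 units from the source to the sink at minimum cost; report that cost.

shortest-cost path #1: 12→3→1 push 2 @ unit cost 11 (adds 22)
shortest-cost path #2: 12→3→0→1 push 1 @ unit cost 22 (adds 22)
total cost = 44

Minimum cost for 3 units: 44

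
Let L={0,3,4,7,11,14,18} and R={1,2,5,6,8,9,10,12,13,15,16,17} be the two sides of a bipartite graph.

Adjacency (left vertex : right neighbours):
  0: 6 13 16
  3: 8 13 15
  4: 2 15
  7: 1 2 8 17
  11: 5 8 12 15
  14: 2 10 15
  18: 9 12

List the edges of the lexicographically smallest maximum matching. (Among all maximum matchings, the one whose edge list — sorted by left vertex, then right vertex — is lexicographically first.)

|M| = 7 (so the lex-smallest maximum matching has 7 edges)
process left vertices in ascending order; for each, take the smallest-labelled available neighbour that still permits 7 edges overall, or leave it unmatched if none does
lex-smallest matching: {0-6, 3-8, 4-2, 7-1, 11-5, 14-10, 18-9}

Lex-smallest maximum matching: {(0,6), (3,8), (4,2), (7,1), (11,5), (14,10), (18,9)}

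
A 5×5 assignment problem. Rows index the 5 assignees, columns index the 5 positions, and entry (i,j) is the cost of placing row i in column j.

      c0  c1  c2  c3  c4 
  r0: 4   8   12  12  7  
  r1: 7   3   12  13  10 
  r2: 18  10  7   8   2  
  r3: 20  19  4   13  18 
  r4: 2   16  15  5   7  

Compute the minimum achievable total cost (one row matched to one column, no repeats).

optimal assignment: row0→col0 (cost 4), row1→col1 (cost 3), row2→col4 (cost 2), row3→col2 (cost 4), row4→col3 (cost 5)
total = 4 + 3 + 2 + 4 + 5 = 18

Minimum assignment cost: 18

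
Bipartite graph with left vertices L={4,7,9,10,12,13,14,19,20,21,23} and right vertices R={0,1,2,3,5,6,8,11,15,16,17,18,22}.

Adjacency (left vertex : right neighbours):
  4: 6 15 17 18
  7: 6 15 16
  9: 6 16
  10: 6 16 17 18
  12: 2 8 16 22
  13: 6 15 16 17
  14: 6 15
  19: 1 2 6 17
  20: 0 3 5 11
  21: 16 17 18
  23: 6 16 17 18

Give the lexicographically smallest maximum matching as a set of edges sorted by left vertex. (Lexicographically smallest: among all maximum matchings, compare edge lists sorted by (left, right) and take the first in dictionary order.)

|M| = 8 (so the lex-smallest maximum matching has 8 edges)
process left vertices in ascending order; for each, take the smallest-labelled available neighbour that still permits 8 edges overall, or leave it unmatched if none does
lex-smallest matching: {4-6, 7-15, 9-16, 10-17, 12-2, 19-1, 20-0, 21-18}

Lex-smallest maximum matching: {(4,6), (7,15), (9,16), (10,17), (12,2), (19,1), (20,0), (21,18)}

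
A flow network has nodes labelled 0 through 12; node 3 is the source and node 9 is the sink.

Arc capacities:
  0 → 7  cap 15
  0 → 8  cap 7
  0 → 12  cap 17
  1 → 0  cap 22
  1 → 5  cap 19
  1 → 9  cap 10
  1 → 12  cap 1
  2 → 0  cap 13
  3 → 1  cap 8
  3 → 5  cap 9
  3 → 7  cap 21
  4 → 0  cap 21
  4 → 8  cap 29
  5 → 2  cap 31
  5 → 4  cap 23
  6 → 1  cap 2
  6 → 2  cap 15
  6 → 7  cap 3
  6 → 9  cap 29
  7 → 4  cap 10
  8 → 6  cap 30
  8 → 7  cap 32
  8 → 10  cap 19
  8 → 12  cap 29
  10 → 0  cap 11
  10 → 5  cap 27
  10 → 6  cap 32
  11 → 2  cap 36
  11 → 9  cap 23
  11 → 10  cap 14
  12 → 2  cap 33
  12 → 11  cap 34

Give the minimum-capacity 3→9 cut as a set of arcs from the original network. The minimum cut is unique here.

Min-cut arcs: {(3,1), (3,5), (7,4)} (total capacity 27)

augment #1: 3→1→9 push 8
augment #2: 3→5→4→8→6→9 push 9
augment #3: 3→7→4→8→6→9 push 10
max flow = 27; residual-reachable set from 3 gives S-side
cut edges (S→T): {(3,1), (3,5), (7,4)} total cap 27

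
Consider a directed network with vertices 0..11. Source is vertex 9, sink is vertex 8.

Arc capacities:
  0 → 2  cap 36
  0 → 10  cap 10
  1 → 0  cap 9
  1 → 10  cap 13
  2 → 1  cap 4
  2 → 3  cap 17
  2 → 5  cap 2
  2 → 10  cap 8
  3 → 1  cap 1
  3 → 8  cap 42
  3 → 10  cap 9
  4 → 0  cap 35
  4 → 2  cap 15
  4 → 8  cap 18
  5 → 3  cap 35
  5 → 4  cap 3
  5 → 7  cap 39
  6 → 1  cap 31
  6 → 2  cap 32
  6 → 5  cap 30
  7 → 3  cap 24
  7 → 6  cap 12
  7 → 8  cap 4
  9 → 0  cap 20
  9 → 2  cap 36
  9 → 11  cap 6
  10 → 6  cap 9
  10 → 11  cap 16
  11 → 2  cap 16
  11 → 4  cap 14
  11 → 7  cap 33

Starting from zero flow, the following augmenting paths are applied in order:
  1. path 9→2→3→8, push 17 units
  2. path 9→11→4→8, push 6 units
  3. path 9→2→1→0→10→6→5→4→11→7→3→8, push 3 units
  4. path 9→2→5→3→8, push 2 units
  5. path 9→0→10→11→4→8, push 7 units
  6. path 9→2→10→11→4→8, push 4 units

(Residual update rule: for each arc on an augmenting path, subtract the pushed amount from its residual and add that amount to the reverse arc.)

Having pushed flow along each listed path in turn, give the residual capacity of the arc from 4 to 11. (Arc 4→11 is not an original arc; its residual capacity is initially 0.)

Residual capacity of (4,11): 14

after path 1 (9→2→3→8, push 17): res(4,11)=0
after path 2 (9→11→4→8, push 6): res(4,11)=6
after path 3 (9→2→1→0→10→6→5→4→11→7→3→8, push 3): res(4,11)=3
after path 4 (9→2→5→3→8, push 2): res(4,11)=3
after path 5 (9→0→10→11→4→8, push 7): res(4,11)=10
after path 6 (9→2→10→11→4→8, push 4): res(4,11)=14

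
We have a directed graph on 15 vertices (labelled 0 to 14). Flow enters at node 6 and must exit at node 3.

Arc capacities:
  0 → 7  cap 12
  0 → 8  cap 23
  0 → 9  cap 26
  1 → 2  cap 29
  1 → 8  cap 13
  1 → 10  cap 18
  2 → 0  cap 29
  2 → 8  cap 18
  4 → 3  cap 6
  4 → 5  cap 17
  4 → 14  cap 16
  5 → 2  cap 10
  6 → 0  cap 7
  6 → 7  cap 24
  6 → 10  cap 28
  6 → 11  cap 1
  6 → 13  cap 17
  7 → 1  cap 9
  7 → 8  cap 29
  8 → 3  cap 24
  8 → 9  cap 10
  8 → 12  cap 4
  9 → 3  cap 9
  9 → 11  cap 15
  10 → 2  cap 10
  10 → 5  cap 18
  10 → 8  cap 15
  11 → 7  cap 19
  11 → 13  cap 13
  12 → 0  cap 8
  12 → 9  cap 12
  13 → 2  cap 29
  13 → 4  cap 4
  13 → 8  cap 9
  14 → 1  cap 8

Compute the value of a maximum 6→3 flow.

Maximum flow value: 37

augment #1: 6→0→8→3 bottleneck 7, total now 7
augment #2: 6→7→8→3 bottleneck 17, total now 24
augment #3: 6→13→4→3 bottleneck 4, total now 28
augment #4: 6→7→8→9→3 bottleneck 7, total now 35
augment #5: 6→10→8→9→3 bottleneck 2, total now 37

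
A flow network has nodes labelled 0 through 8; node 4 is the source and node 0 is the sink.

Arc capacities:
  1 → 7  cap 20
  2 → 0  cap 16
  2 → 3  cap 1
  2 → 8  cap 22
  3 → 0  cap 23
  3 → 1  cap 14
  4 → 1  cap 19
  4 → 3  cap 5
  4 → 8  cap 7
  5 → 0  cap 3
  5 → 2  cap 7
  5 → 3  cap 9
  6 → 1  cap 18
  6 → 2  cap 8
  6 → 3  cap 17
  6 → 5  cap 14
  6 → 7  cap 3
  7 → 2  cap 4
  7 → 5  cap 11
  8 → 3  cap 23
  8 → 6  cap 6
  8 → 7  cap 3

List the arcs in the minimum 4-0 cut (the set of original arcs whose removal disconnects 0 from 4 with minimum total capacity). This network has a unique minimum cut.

augment #1: 4→3→0 push 5
augment #2: 4→8→3→0 push 7
augment #3: 4→1→7→2→0 push 4
augment #4: 4→1→7→5→0 push 3
augment #5: 4→1→7→5→2→0 push 7
augment #6: 4→1→7→5→3→0 push 1
max flow = 27; residual-reachable set from 4 gives S-side
cut edges (S→T): {(4,3), (4,8), (7,2), (7,5)} total cap 27

Min-cut arcs: {(4,3), (4,8), (7,2), (7,5)} (total capacity 27)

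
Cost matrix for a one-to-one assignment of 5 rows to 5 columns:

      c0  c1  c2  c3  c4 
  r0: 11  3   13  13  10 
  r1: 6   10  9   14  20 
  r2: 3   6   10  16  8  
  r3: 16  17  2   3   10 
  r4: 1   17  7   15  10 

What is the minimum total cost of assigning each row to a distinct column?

optimal assignment: row0→col1 (cost 3), row1→col2 (cost 9), row2→col4 (cost 8), row3→col3 (cost 3), row4→col0 (cost 1)
total = 3 + 9 + 8 + 3 + 1 = 24

Minimum assignment cost: 24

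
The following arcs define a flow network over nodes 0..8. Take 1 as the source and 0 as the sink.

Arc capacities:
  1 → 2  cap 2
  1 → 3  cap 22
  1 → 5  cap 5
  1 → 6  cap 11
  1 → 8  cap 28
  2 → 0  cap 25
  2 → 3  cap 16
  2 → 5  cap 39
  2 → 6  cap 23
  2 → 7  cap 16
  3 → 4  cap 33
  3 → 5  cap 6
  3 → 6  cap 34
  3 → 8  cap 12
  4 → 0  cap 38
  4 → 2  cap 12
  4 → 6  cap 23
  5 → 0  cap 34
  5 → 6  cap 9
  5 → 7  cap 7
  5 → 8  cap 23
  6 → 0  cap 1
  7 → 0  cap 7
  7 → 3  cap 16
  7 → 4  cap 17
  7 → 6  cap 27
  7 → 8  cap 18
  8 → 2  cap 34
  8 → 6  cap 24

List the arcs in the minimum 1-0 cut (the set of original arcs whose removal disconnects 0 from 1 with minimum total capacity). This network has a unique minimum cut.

Min-cut arcs: {(1,2), (1,3), (1,5), (1,8), (6,0)} (total capacity 58)

augment #1: 1→2→0 push 2
augment #2: 1→5→0 push 5
augment #3: 1→6→0 push 1
augment #4: 1→3→4→0 push 22
augment #5: 1→8→2→0 push 23
augment #6: 1→8→2→5→0 push 5
max flow = 58; residual-reachable set from 1 gives S-side
cut edges (S→T): {(1,2), (1,3), (1,5), (1,8), (6,0)} total cap 58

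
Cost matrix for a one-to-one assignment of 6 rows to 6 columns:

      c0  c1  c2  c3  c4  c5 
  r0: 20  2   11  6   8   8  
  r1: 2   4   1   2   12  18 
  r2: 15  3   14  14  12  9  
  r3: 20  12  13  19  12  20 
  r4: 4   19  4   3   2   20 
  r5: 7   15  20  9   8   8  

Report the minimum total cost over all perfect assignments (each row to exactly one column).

Minimum assignment cost: 34

one of 4 optimal assignments: row0→col1 (cost 2), row1→col2 (cost 1), row2→col5 (cost 9), row3→col4 (cost 12), row4→col3 (cost 3), row5→col0 (cost 7)
total = 2 + 1 + 9 + 12 + 3 + 7 = 34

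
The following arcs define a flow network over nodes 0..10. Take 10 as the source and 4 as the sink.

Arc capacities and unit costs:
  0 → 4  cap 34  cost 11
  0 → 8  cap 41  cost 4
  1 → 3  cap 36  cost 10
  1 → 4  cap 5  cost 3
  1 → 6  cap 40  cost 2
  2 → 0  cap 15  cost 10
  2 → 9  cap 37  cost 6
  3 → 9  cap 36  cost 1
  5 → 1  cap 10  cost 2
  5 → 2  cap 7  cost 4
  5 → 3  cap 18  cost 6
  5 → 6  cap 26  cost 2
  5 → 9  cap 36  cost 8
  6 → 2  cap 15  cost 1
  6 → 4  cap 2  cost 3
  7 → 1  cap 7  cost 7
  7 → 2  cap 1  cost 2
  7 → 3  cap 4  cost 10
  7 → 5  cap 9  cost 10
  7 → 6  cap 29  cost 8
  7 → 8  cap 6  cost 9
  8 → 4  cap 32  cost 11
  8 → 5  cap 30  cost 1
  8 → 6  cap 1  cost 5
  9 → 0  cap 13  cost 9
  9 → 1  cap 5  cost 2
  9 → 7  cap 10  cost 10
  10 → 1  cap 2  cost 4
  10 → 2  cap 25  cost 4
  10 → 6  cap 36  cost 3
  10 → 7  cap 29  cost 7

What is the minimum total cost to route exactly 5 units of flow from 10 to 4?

shortest-cost path #1: 10→6→4 push 2 @ unit cost 6 (adds 12)
shortest-cost path #2: 10→1→4 push 2 @ unit cost 7 (adds 14)
shortest-cost path #3: 10→2→9→1→4 push 1 @ unit cost 15 (adds 15)
total cost = 41

Minimum cost for 5 units: 41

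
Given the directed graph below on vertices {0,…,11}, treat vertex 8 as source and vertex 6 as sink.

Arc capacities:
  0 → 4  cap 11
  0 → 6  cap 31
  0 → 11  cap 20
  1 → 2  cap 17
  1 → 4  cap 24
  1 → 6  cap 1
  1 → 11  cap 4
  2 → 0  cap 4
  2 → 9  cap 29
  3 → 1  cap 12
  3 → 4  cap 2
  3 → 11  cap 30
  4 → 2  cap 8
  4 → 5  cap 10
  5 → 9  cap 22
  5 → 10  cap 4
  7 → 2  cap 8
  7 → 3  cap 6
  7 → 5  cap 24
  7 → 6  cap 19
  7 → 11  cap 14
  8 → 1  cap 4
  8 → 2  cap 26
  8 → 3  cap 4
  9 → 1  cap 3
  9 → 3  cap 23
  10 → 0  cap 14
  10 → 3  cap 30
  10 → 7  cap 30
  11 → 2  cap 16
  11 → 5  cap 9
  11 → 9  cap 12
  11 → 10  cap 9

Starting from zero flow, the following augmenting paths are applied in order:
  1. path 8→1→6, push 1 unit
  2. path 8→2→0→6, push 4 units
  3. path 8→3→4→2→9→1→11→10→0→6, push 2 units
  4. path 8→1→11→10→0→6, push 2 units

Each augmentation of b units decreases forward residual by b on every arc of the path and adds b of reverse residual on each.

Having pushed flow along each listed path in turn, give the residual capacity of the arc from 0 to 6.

Residual capacity of (0,6): 23

after path 1 (8→1→6, push 1): res(0,6)=31
after path 2 (8→2→0→6, push 4): res(0,6)=27
after path 3 (8→3→4→2→9→1→11→10→0→6, push 2): res(0,6)=25
after path 4 (8→1→11→10→0→6, push 2): res(0,6)=23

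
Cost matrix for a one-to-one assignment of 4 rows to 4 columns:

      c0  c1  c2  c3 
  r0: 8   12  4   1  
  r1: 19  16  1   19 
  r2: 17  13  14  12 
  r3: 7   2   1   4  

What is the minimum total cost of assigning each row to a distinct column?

optimal assignment: row0→col3 (cost 1), row1→col2 (cost 1), row2→col0 (cost 17), row3→col1 (cost 2)
total = 1 + 1 + 17 + 2 = 21

Minimum assignment cost: 21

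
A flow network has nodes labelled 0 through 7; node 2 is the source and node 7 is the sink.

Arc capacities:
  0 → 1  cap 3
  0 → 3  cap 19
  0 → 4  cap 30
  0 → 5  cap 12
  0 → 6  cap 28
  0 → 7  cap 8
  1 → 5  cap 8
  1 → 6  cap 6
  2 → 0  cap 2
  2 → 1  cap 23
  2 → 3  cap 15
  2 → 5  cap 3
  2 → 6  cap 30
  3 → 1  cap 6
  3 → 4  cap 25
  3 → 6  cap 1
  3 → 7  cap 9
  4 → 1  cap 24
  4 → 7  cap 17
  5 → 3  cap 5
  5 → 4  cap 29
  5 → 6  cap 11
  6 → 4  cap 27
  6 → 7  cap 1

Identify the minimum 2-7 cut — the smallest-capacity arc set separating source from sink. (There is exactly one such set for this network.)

augment #1: 2→0→7 push 2
augment #2: 2→3→7 push 9
augment #3: 2→6→7 push 1
augment #4: 2→3→4→7 push 6
augment #5: 2→5→4→7 push 3
augment #6: 2→6→4→7 push 8
max flow = 29; residual-reachable set from 2 gives S-side
cut edges (S→T): {(2,0), (3,7), (4,7), (6,7)} total cap 29

Min-cut arcs: {(2,0), (3,7), (4,7), (6,7)} (total capacity 29)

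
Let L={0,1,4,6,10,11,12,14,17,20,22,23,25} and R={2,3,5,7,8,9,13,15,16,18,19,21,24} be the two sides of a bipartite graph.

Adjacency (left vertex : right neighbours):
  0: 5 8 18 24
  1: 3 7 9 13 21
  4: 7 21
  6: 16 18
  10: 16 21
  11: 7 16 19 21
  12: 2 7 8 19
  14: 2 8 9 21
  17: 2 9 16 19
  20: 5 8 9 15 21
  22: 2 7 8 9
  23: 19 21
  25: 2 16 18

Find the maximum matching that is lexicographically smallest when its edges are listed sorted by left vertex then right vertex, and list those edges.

Lex-smallest maximum matching: {(0,5), (1,3), (4,7), (6,16), (10,21), (11,19), (12,2), (14,8), (17,9), (20,15), (25,18)}

|M| = 11 (so the lex-smallest maximum matching has 11 edges)
process left vertices in ascending order; for each, take the smallest-labelled available neighbour that still permits 11 edges overall, or leave it unmatched if none does
lex-smallest matching: {0-5, 1-3, 4-7, 6-16, 10-21, 11-19, 12-2, 14-8, 17-9, 20-15, 25-18}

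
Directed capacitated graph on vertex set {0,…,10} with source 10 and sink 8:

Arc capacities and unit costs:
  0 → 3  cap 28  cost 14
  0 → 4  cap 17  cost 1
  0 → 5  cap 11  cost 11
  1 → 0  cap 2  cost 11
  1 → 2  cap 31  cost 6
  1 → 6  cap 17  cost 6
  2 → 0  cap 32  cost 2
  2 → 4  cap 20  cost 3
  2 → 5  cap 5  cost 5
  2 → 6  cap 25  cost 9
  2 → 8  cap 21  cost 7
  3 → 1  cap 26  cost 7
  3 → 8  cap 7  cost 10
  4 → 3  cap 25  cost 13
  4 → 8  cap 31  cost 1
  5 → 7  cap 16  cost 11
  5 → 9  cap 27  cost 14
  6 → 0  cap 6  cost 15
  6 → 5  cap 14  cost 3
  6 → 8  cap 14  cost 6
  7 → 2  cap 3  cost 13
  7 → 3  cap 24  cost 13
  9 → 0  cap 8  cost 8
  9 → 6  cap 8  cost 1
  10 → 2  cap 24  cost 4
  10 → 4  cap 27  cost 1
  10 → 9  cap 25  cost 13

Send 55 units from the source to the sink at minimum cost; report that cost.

Minimum cost for 55 units: 386

shortest-cost path #1: 10→4→8 push 27 @ unit cost 2 (adds 54)
shortest-cost path #2: 10→2→4→8 push 4 @ unit cost 8 (adds 32)
shortest-cost path #3: 10→2→8 push 20 @ unit cost 11 (adds 220)
shortest-cost path #4: 10→9→6→8 push 4 @ unit cost 20 (adds 80)
total cost = 386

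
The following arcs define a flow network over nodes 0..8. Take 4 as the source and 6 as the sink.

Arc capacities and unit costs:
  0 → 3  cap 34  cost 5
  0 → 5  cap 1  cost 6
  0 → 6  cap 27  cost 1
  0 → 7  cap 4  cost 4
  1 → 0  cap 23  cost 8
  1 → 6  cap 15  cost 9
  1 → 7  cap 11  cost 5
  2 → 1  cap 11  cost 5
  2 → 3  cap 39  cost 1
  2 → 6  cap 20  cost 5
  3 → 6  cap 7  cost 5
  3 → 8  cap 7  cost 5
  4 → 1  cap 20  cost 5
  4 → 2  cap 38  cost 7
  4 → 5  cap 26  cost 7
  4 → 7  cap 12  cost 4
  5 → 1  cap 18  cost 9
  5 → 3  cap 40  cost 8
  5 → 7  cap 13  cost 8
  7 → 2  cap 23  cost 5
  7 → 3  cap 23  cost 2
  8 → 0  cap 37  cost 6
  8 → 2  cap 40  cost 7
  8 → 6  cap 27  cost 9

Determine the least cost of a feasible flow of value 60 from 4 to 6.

shortest-cost path #1: 4→7→3→6 push 7 @ unit cost 11 (adds 77)
shortest-cost path #2: 4→2→6 push 20 @ unit cost 12 (adds 240)
shortest-cost path #3: 4→1→6 push 15 @ unit cost 14 (adds 210)
shortest-cost path #4: 4→1→0→6 push 5 @ unit cost 14 (adds 70)
shortest-cost path #5: 4→7→3→8→0→6 push 5 @ unit cost 18 (adds 90)
shortest-cost path #6: 4→2→3→8→0→6 push 2 @ unit cost 20 (adds 40)
shortest-cost path #7: 4→2→1→0→6 push 6 @ unit cost 21 (adds 126)
total cost = 853

Minimum cost for 60 units: 853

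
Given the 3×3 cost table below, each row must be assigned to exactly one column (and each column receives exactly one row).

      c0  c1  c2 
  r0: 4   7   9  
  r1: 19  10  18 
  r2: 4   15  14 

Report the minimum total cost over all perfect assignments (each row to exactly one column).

optimal assignment: row0→col2 (cost 9), row1→col1 (cost 10), row2→col0 (cost 4)
total = 9 + 10 + 4 = 23

Minimum assignment cost: 23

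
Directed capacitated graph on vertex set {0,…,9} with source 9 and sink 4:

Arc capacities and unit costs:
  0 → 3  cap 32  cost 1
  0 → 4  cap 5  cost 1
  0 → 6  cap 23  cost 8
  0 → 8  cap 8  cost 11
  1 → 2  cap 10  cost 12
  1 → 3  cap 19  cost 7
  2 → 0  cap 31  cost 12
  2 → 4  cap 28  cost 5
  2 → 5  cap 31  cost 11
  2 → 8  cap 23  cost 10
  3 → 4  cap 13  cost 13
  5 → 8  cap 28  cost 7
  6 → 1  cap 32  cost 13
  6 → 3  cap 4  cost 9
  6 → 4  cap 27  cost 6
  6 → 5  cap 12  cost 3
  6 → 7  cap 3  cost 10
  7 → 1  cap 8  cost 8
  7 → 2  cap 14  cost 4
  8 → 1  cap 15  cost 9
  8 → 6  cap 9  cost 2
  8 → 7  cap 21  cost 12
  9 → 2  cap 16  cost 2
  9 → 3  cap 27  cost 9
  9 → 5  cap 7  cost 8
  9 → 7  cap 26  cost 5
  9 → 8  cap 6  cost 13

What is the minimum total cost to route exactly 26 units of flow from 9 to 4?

Minimum cost for 26 units: 252

shortest-cost path #1: 9→2→4 push 16 @ unit cost 7 (adds 112)
shortest-cost path #2: 9→7→2→4 push 10 @ unit cost 14 (adds 140)
total cost = 252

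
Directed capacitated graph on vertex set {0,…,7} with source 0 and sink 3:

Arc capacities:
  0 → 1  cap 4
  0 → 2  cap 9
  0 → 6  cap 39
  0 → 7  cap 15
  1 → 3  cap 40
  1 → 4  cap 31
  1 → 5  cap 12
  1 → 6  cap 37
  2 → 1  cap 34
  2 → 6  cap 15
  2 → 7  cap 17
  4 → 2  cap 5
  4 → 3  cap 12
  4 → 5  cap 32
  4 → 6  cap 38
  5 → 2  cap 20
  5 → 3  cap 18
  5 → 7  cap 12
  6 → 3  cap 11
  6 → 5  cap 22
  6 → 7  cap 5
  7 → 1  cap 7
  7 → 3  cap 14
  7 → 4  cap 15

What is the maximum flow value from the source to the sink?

Maximum flow value: 66

augment #1: 0→1→3 bottleneck 4, total now 4
augment #2: 0→6→3 bottleneck 11, total now 15
augment #3: 0→7→3 bottleneck 14, total now 29
augment #4: 0→2→1→3 bottleneck 9, total now 38
augment #5: 0→6→5→3 bottleneck 18, total now 56
augment #6: 0→7→1→3 bottleneck 1, total now 57
augment #7: 0→6→7→1→3 bottleneck 5, total now 62
augment #8: 0→6→5→2→1→3 bottleneck 4, total now 66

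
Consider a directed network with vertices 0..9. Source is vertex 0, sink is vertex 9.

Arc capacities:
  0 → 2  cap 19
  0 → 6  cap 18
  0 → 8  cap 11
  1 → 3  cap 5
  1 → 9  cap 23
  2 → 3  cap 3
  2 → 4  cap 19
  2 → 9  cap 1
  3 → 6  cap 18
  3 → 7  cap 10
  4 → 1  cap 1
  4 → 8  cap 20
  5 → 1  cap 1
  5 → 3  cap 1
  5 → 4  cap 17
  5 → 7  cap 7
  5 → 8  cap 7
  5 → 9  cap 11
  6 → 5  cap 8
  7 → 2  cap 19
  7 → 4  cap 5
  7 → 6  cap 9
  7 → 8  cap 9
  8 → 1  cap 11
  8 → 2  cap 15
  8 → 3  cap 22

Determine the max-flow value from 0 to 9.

Maximum flow value: 21

augment #1: 0→2→9 bottleneck 1, total now 1
augment #2: 0→6→5→9 bottleneck 8, total now 9
augment #3: 0→8→1→9 bottleneck 11, total now 20
augment #4: 0→2→4→1→9 bottleneck 1, total now 21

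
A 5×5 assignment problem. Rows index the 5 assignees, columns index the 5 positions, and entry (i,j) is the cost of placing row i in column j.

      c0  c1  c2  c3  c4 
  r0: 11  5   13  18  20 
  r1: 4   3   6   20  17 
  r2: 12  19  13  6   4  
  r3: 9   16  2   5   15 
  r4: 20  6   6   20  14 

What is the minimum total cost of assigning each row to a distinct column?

optimal assignment: row0→col1 (cost 5), row1→col0 (cost 4), row2→col4 (cost 4), row3→col3 (cost 5), row4→col2 (cost 6)
total = 5 + 4 + 4 + 5 + 6 = 24

Minimum assignment cost: 24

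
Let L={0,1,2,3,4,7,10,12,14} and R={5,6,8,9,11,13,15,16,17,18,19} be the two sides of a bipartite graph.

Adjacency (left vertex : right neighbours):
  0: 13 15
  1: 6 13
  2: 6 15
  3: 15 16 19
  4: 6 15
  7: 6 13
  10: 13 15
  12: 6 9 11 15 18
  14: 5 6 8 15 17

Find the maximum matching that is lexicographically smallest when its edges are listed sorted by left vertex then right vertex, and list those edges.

Lex-smallest maximum matching: {(0,13), (1,6), (2,15), (3,16), (12,9), (14,5)}

|M| = 6 (so the lex-smallest maximum matching has 6 edges)
process left vertices in ascending order; for each, take the smallest-labelled available neighbour that still permits 6 edges overall, or leave it unmatched if none does
lex-smallest matching: {0-13, 1-6, 2-15, 3-16, 12-9, 14-5}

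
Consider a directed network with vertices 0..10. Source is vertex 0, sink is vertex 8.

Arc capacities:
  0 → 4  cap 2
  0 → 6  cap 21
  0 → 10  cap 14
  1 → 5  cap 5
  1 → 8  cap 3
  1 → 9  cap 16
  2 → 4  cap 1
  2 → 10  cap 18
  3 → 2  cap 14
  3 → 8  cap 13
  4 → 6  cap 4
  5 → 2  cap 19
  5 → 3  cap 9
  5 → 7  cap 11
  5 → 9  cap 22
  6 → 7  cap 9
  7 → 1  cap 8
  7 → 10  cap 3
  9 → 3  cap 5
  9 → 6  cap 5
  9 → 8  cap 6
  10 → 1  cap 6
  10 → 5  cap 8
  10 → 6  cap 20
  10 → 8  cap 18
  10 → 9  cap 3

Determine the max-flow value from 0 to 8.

augment #1: 0→10→8 bottleneck 14, total now 14
augment #2: 0→6→7→1→8 bottleneck 3, total now 17
augment #3: 0→6→7→10→8 bottleneck 3, total now 20
augment #4: 0→6→7→1→9→8 bottleneck 3, total now 23

Maximum flow value: 23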